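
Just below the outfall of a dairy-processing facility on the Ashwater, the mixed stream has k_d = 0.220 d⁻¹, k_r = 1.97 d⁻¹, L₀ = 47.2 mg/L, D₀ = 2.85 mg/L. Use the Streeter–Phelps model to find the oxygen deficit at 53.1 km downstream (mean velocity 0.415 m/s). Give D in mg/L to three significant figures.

D ≈ 4.12 mg/L

Travel time t = x/v = 53.1 km / (0.415 m/s) = 53100 m / 0.415 m/s = 128000 s = 1.481 d.
k_d L₀/(k_r−k_d) = 0.220×47.2/(1.97−0.220) = 10.38/1.750 = 5.934 mg/L.
e^(−k_d t) = e^(−0.220×1.481) = 0.7219; e^(−k_r t) = e^(−1.97×1.481) = 0.05407.
D = 5.934 × (0.7219 − 0.05407) + 2.85 × 0.05407 = 3.963 + 0.1541 = 4.117 mg/L.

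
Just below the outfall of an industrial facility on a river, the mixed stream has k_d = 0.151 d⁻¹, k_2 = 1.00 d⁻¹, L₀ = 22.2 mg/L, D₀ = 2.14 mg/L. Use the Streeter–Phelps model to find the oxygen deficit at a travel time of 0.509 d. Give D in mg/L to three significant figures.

D ≈ 2.57 mg/L

k_d L₀/(k_2−k_d) = 0.151×22.2/(1.00−0.151) = 3.352/0.8490 = 3.948 mg/L.
e^(−k_d t) = e^(−0.151×0.5090) = 0.9260; e^(−k_2 t) = e^(−1.00×0.5090) = 0.6011.
D = 3.948 × (0.9260 − 0.6011) + 2.14 × 0.6011 = 1.283 + 1.286 = 2.569 mg/L.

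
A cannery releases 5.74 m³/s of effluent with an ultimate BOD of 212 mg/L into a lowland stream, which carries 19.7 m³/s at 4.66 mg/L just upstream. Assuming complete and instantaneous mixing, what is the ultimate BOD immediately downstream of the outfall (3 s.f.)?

51.4 mg/L

Flow-weighted mixing: C = (Q_r C_r + Q_w C_w)/(Q_r + Q_w)
= (19.7×4.66 + 5.74×212)/(19.7 + 5.74) = 1309/25.44 = 51.44 mg/L.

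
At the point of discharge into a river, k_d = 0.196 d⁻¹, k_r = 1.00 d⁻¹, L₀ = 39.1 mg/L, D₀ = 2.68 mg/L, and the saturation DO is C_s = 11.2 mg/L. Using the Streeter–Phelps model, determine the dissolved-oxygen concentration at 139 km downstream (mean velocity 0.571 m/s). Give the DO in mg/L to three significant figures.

Travel time t = x/v = 139 km / (0.571 m/s) = 139000 m / 0.571 m/s = 243400 s = 2.818 d.
k_d L₀/(k_r−k_d) = 0.196×39.1/(1.00−0.196) = 7.664/0.8040 = 9.532 mg/L.
e^(−k_d t) = e^(−0.196×2.818) = 0.5757; e^(−k_r t) = e^(−1.00×2.818) = 0.05975.
D = 9.532 × (0.5757 − 0.05975) + 2.68 × 0.05975 = 4.918 + 0.1601 = 5.078 mg/L.
DO = C_s − D = 11.2 − 5.078 = 6.122 mg/L.

DO ≈ 6.12 mg/L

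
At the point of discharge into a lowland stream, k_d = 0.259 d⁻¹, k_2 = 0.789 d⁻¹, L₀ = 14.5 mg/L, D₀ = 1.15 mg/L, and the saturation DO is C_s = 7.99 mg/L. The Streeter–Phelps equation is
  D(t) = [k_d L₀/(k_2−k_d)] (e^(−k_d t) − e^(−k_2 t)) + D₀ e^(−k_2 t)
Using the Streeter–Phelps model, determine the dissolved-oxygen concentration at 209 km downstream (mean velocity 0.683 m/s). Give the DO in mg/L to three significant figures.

Travel time t = x/v = 209 km / (0.683 m/s) = 209000 m / 0.683 m/s = 306000 s = 3.542 d.
k_d L₀/(k_2−k_d) = 0.259×14.5/(0.789−0.259) = 3.756/0.5300 = 7.086 mg/L.
e^(−k_d t) = e^(−0.259×3.542) = 0.3996; e^(−k_2 t) = e^(−0.789×3.542) = 0.06115.
D = 7.086 × (0.3996 − 0.06115) + 1.15 × 0.06115 = 2.398 + 0.07032 = 2.468 mg/L.
DO = C_s − D = 7.99 − 2.468 = 5.522 mg/L.

DO ≈ 5.52 mg/L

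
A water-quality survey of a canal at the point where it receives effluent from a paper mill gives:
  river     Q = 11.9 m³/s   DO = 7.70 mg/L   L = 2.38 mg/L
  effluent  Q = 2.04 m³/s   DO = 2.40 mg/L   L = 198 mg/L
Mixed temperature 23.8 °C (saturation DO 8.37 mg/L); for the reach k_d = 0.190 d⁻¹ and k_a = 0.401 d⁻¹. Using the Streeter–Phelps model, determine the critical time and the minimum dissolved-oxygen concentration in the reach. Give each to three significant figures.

t_c ≈ 3.29 d; minimum DO ≈ 0.504 mg/L

Mixed DO = (11.9×7.70 + 2.04×2.40)/(11.9+2.04) = 96.53/13.94 = 6.924 mg/L.
Mixed L₀ = (11.9×2.38 + 2.04×198)/(13.94) = 432.2/13.94 = 31.01 mg/L.
Initial deficit D₀ = C_s − DO₀ = 8.37 − 6.924 = 1.446 mg/L.
t_c = (1/0.2110) ln[(0.401/0.190)(1 − 1.446×0.2110/(0.190×31.01))] = 4.739 × ln(2.001) = 3.288 d.
D_c = (0.190/0.401) × 31.01 × e^(−0.190×3.288) = 0.4738 × 31.01 × 0.5354 = 7.866 mg/L.
Minimum DO = 8.37 − 7.866 = 0.5039 mg/L.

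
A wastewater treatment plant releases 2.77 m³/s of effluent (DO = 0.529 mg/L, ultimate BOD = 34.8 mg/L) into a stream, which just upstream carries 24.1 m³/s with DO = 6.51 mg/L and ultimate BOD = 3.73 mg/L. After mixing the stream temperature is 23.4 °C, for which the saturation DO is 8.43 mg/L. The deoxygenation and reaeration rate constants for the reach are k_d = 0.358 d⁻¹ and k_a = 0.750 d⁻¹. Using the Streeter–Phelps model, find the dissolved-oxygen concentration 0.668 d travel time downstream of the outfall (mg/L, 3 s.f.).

Mixed DO = (24.1×6.51 + 2.77×0.529)/(24.1+2.77) = 158.4/26.87 = 5.893 mg/L.
Mixed L₀ = (24.1×3.73 + 2.77×34.8)/(26.87) = 186.3/26.87 = 6.933 mg/L.
Initial deficit D₀ = C_s − DO₀ = 8.43 − 5.893 = 2.537 mg/L.
D(0.668) = [0.358×6.933/(0.750−0.358)](e^(−0.358×0.668) − e^(−0.750×0.668)) + 2.537 e^(−0.750×0.668)
= 6.332 × (0.7873 − 0.6059) + 2.537 × 0.6059 = 2.685 mg/L.
DO = 8.43 − 2.685 = 5.745 mg/L.

DO ≈ 5.74 mg/L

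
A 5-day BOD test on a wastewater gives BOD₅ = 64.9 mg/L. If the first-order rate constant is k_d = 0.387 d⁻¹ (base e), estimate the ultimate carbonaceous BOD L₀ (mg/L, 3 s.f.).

L₀ ≈ 75.9 mg/L

BOD₅ = L₀(1 − e^(−5k_d)) ⇒ L₀ = BOD₅ / (1 − e^(−5×0.387))
= 64.9 / (1 − 0.1444) = 64.9 / 0.8556 = 75.86 mg/L.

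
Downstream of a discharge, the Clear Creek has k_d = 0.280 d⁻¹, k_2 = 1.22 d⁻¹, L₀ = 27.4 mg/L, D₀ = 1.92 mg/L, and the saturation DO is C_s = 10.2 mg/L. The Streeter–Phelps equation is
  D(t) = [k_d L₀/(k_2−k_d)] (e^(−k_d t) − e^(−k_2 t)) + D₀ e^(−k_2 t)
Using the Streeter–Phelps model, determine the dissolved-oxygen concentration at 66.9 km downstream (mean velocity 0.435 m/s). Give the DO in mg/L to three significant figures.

DO ≈ 5.95 mg/L

Travel time t = x/v = 66.9 km / (0.435 m/s) = 66900 m / 0.435 m/s = 153800 s = 1.780 d.
k_d L₀/(k_2−k_d) = 0.280×27.4/(1.22−0.280) = 7.672/0.9400 = 8.162 mg/L.
e^(−k_d t) = e^(−0.280×1.780) = 0.6075; e^(−k_2 t) = e^(−1.22×1.780) = 0.1140.
D = 8.162 × (0.6075 − 0.1140) + 1.92 × 0.1140 = 4.028 + 0.2189 = 4.247 mg/L.
DO = C_s − D = 10.2 − 4.247 = 5.953 mg/L.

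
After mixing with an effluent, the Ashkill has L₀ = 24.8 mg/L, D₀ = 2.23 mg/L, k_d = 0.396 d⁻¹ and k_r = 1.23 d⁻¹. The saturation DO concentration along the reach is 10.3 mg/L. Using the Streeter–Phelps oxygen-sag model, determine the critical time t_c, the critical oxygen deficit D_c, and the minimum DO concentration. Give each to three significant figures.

At the critical point dD/dt = 0, so k_d L₀ e^(−k_d t) = k_r D. Substituting D(t) from the Streeter–Phelps equation and solving for t gives
t_c = ln[(k_r/k_d)(1 − D₀(k_r−k_d)/(k_d L₀))] / (k_r−k_d).
Here k_r−k_d = 0.8340 d⁻¹ and 1 − D₀(k_r−k_d)/(k_d L₀) = 1 − 2.23×0.8340/(0.396×24.8) = 0.8106, so
t_c = ln(3.106 × 0.8106) / 0.8340 = 0.9234 / 0.8340 = 1.107 d.
L(t_c) = L₀ e^(−k_d t_c) = 24.8 × 0.6450 = 16.00 mg/L, and at the critical point k_r D_c = k_d L, so D_c = (0.396/1.23) × 16.00 = 5.150 mg/L.
Minimum DO = C_s − D_c = 10.3 − 5.150 = 5.150 mg/L.

t_c ≈ 1.11 d; D_c ≈ 5.15 mg/L; min DO ≈ 5.15 mg/L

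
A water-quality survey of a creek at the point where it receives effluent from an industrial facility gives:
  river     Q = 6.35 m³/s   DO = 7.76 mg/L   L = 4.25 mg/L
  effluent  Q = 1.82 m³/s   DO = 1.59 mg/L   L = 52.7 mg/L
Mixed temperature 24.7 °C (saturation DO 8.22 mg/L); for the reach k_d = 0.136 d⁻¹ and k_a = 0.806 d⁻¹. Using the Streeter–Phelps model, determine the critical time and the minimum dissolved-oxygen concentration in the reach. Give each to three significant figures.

Mixed DO = (6.35×7.76 + 1.82×1.59)/(6.35+1.82) = 52.17/8.170 = 6.386 mg/L.
Mixed L₀ = (6.35×4.25 + 1.82×52.7)/(8.170) = 122.9/8.170 = 15.04 mg/L.
Initial deficit D₀ = C_s − DO₀ = 8.22 − 6.386 = 1.834 mg/L.
t_c = (1/0.6700) ln[(0.806/0.136)(1 − 1.834×0.6700/(0.136×15.04))] = 1.493 × ln(2.366) = 1.285 d.
D_c = (0.136/0.806) × 15.04 × e^(−0.136×1.285) = 0.1687 × 15.04 × 0.8396 = 2.131 mg/L.
Minimum DO = 8.22 − 2.131 = 6.089 mg/L.

t_c ≈ 1.29 d; minimum DO ≈ 6.09 mg/L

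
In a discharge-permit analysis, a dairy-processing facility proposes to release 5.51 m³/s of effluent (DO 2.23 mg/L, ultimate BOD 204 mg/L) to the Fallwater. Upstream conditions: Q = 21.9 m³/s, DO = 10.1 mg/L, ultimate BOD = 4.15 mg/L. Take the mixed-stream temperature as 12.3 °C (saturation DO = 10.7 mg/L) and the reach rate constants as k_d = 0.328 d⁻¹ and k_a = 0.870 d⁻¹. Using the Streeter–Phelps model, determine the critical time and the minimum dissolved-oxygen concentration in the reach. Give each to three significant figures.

Mixed DO = (21.9×10.1 + 5.51×2.23)/(21.9+5.51) = 233.5/27.41 = 8.518 mg/L.
Mixed L₀ = (21.9×4.15 + 5.51×204)/(27.41) = 1215/27.41 = 44.32 mg/L.
Initial deficit D₀ = C_s − DO₀ = 10.7 − 8.518 = 2.182 mg/L.
t_c = (1/0.5420) ln[(0.870/0.328)(1 − 2.182×0.5420/(0.328×44.32))] = 1.845 × ln(2.437) = 1.643 d.
D_c = (0.328/0.870) × 44.32 × e^(−0.328×1.643) = 0.3770 × 44.32 × 0.5833 = 9.748 mg/L.
Minimum DO = 10.7 − 9.748 = 0.9519 mg/L.

t_c ≈ 1.64 d; minimum DO ≈ 0.952 mg/L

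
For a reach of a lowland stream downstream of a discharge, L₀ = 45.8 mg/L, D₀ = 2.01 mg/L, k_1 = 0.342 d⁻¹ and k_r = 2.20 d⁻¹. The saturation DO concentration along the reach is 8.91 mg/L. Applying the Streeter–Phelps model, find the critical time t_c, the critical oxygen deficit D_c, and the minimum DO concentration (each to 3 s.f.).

t_c ≈ 0.855 d; D_c ≈ 5.31 mg/L; min DO ≈ 3.60 mg/L

t_c = [1/(k_r−k_1)] ln[(k_r/k_1)(1 − D₀(k_r−k_1)/(k_1 L₀))]
= [1/(2.20−0.342)] ln[(2.20/0.342)(1 − 2.01×1.858/(0.342×45.8))]
= (1/1.858) ln[6.433 × 0.7616] = 0.5382 × ln(4.899) = 0.5382 × 1.589 = 0.8552 d.
D_c = (k_1/k_r) L₀ e^(−k_1 t_c) = (0.342/2.20) × 45.8 × e^(−0.342×0.8552) = 0.1555 × 45.8 × 0.7464 = 5.314 mg/L.
Minimum DO = C_s − D_c = 8.91 − 5.314 = 3.596 mg/L.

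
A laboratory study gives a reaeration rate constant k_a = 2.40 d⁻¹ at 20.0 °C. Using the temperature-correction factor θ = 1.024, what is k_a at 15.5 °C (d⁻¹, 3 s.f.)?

k_a ≈ 2.16 d⁻¹

k_a(T₂) = k_a(T₁) · θ^(T₂−T₁) = 2.40 × 1.024^(15.5−20.0)
= 2.40 × 1.024^-4.50 = 2.40 × 0.8988 = 2.157 d⁻¹.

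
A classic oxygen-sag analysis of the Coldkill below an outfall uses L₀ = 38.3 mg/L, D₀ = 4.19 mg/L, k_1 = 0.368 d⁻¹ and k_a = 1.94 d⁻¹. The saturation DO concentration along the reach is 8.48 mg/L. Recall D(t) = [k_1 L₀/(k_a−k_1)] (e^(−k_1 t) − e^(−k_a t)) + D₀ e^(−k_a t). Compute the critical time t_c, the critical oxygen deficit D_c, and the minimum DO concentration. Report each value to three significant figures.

t_c ≈ 0.657 d; D_c ≈ 5.71 mg/L; min DO ≈ 2.77 mg/L

With k_a/k_1 = 5.272 and 1 − D₀(k_a−k_1)/(k_1 L₀) = 0.5327,
t_c = ln(5.272 × 0.5327) / (1.94 − 0.368) = ln(2.808) / 1.572 = 1.033/1.572 = 0.6568 d.
D_c = (k_1/k_a) L₀ e^(−k_1 t_c) = (0.368/1.94) × 38.3 × e^(−0.368×0.6568) = 0.1897 × 38.3 × 0.7853 = 5.705 mg/L.
Minimum DO = C_s − D_c = 8.48 − 5.705 = 2.775 mg/L.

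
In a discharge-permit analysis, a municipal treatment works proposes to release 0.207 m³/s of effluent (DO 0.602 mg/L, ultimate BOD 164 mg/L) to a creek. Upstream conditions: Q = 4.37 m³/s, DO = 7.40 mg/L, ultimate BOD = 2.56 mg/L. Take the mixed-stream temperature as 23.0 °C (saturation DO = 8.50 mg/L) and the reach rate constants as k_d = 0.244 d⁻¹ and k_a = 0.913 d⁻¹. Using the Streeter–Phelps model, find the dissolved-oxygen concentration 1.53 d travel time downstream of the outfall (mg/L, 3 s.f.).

DO ≈ 6.57 mg/L

Mixed DO = (4.37×7.40 + 0.207×0.602)/(4.37+0.207) = 32.46/4.577 = 7.093 mg/L.
Mixed L₀ = (4.37×2.56 + 0.207×164)/(4.577) = 45.14/4.577 = 9.861 mg/L.
Initial deficit D₀ = C_s − DO₀ = 8.50 − 7.093 = 1.407 mg/L.
D(1.53) = [0.244×9.861/(0.913−0.244)](e^(−0.244×1.53) − e^(−0.913×1.53)) + 1.407 e^(−0.913×1.53)
= 3.597 × (0.6884 − 0.2474) + 1.407 × 0.2474 = 1.935 mg/L.
DO = 8.50 − 1.935 = 6.565 mg/L.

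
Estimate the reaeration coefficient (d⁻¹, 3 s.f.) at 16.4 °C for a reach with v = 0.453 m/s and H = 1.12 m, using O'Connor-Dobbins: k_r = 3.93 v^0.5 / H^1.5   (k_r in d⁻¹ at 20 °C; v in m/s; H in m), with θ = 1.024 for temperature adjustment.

k_r(20) = 3.93 × 0.453^0.5 / 1.12^1.5 = 3.93 × 0.6731 / 1.185 = 2.232 d⁻¹.
k_r(16.4) = 2.232 × 1.024^(16.4−20) = 2.232 × 0.9182 = 2.049 d⁻¹.

k_r ≈ 2.05 d⁻¹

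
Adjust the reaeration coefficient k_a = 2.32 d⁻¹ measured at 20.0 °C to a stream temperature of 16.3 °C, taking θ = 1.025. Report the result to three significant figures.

k_a ≈ 2.12 d⁻¹

k_a(T₂) = k_a(T₁) · θ^(T₂−T₁) = 2.32 × 1.025^(16.3−20.0)
= 2.32 × 1.025^-3.70 = 2.32 × 0.9127 = 2.117 d⁻¹.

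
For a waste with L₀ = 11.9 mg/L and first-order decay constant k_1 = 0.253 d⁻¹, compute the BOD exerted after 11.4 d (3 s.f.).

y ≈ 11.2 mg/L

y_t = L₀(1 − e^(−k_1 t)) = 11.9 × (1 − e^(−0.253×11.4))
= 11.9 × (1 − 0.05590) = 11.9 × 0.9441 = 11.23 mg/L.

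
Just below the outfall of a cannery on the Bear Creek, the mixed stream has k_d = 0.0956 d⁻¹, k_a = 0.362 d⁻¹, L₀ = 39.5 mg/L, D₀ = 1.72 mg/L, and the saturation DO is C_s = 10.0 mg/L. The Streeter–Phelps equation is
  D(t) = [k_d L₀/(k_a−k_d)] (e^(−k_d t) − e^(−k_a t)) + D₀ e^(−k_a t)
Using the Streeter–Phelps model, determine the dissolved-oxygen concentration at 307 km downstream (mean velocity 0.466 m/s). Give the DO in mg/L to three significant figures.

Travel time t = x/v = 307 km / (0.466 m/s) = 307000 m / 0.466 m/s = 658800 s = 7.625 d.
k_d L₀/(k_a−k_d) = 0.0956×39.5/(0.362−0.0956) = 3.776/0.2664 = 14.17 mg/L.
e^(−k_d t) = e^(−0.0956×7.625) = 0.4824; e^(−k_a t) = e^(−0.362×7.625) = 0.06328.
D = 14.17 × (0.4824 − 0.06328) + 1.72 × 0.06328 = 5.941 + 0.1088 = 6.050 mg/L.
DO = C_s − D = 10.0 − 6.050 = 3.950 mg/L.

DO ≈ 3.95 mg/L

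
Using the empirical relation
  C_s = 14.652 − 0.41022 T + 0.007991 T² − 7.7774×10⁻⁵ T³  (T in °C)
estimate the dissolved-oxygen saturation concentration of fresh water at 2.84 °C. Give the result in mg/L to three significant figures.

C_s ≈ 13.5 mg/L

C_s = 14.652 − 0.41022×2.84 + 0.007991×2.84² − 7.7774×10⁻⁵×2.84³ = 13.55 mg/L.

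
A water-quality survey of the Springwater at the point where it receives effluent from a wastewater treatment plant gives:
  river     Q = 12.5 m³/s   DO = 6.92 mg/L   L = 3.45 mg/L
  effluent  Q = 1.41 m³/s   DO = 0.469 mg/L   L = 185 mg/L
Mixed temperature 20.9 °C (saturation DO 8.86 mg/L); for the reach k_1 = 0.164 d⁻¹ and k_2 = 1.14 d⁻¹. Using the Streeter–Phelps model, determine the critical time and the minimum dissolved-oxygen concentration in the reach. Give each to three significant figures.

Mixed DO = (12.5×6.92 + 1.41×0.469)/(12.5+1.41) = 87.16/13.91 = 6.266 mg/L.
Mixed L₀ = (12.5×3.45 + 1.41×185)/(13.91) = 304.0/13.91 = 21.85 mg/L.
Initial deficit D₀ = C_s − DO₀ = 8.86 − 6.266 = 2.594 mg/L.
t_c = (1/0.9760) ln[(1.14/0.164)(1 − 2.594×0.9760/(0.164×21.85))] = 1.025 × ln(2.041) = 0.7309 d.
D_c = (0.164/1.14) × 21.85 × e^(−0.164×0.7309) = 0.1439 × 21.85 × 0.8870 = 2.789 mg/L.
Minimum DO = 8.86 − 2.789 = 6.071 mg/L.

t_c ≈ 0.731 d; minimum DO ≈ 6.07 mg/L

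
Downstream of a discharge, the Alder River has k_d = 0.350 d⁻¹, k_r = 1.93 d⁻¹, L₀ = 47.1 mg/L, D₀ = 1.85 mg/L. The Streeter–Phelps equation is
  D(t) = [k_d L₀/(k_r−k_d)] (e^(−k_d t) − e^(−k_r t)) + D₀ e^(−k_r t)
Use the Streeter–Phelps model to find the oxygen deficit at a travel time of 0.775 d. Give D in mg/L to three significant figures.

k_d L₀/(k_r−k_d) = 0.350×47.1/(1.93−0.350) = 16.48/1.580 = 10.43 mg/L.
e^(−k_d t) = e^(−0.350×0.7750) = 0.7624; e^(−k_r t) = e^(−1.93×0.7750) = 0.2241.
D = 10.43 × (0.7624 − 0.2241) + 1.85 × 0.2241 = 5.617 + 0.4145 = 6.031 mg/L.

D ≈ 6.03 mg/L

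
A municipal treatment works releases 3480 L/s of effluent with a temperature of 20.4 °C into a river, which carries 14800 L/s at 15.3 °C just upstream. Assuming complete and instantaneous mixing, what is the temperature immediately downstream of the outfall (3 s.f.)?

Flow-weighted mixing: C = (Q_r C_r + Q_w C_w)/(Q_r + Q_w)
= (14800×15.3 + 3480×20.4)/(14800 + 3480) = 297400/18280 = 16.27 °C.

16.3 °C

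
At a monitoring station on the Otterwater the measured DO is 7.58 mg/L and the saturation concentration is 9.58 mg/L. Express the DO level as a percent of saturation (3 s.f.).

79.1 % saturation

% saturation = C/C_s × 100 = 7.58/9.58 × 100 = 79.1 %.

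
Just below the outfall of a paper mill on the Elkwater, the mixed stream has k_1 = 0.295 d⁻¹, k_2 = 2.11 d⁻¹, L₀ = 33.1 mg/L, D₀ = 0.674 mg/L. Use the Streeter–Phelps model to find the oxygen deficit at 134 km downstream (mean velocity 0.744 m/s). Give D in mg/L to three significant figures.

Travel time t = x/v = 134 km / (0.744 m/s) = 134000 m / 0.744 m/s = 180100 s = 2.085 d.
k_1 L₀/(k_2−k_1) = 0.295×33.1/(2.11−0.295) = 9.764/1.815 = 5.380 mg/L.
e^(−k_1 t) = e^(−0.295×2.085) = 0.5407; e^(−k_2 t) = e^(−2.11×2.085) = 0.01230.
D = 5.380 × (0.5407 − 0.01230) + 0.674 × 0.01230 = 2.843 + 0.008288 = 2.851 mg/L.

D ≈ 2.85 mg/L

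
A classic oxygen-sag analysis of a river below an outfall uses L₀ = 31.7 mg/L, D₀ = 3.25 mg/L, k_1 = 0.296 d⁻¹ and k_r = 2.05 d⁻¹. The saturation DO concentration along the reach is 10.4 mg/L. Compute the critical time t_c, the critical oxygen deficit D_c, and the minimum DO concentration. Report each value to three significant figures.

t_c ≈ 0.570 d; D_c ≈ 3.87 mg/L; min DO ≈ 6.53 mg/L

At the critical point dD/dt = 0, so k_1 L₀ e^(−k_1 t) = k_r D. Substituting D(t) from the Streeter–Phelps equation and solving for t gives
t_c = ln[(k_r/k_1)(1 − D₀(k_r−k_1)/(k_1 L₀))] / (k_r−k_1).
Here k_r−k_1 = 1.754 d⁻¹ and 1 − D₀(k_r−k_1)/(k_1 L₀) = 1 − 3.25×1.754/(0.296×31.7) = 0.3925, so
t_c = ln(6.926 × 0.3925) / 1.754 = 1.000 / 1.754 = 0.5701 d.
L(t_c) = L₀ e^(−k_1 t_c) = 31.7 × 0.8447 = 26.78 mg/L, and at the critical point k_r D_c = k_1 L, so D_c = (0.296/2.05) × 26.78 = 3.866 mg/L.
Minimum DO = C_s − D_c = 10.4 − 3.866 = 6.534 mg/L.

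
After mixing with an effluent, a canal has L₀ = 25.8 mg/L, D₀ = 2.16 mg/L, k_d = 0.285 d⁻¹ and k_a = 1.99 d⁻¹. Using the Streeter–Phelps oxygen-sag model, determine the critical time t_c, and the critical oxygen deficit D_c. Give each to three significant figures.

With k_a/k_d = 6.982 and 1 − D₀(k_a−k_d)/(k_d L₀) = 0.4991,
t_c = ln(6.982 × 0.4991) / (1.99 − 0.285) = ln(3.485) / 1.705 = 1.249/1.705 = 0.7323 d.
D_c = (k_d/k_a) L₀ e^(−k_d t_c) = (0.285/1.99) × 25.8 × e^(−0.285×0.7323) = 0.1432 × 25.8 × 0.8116 = 2.999 mg/L.

t_c ≈ 0.732 d; D_c ≈ 3.00 mg/L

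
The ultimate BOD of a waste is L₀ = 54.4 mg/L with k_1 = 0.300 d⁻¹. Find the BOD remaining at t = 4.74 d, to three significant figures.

L ≈ 13.1 mg/L

L_t = L₀ e^(−k_1 t) = 54.4 × e^(−0.300×4.74) = 54.4 × 0.2412 = 13.12 mg/L.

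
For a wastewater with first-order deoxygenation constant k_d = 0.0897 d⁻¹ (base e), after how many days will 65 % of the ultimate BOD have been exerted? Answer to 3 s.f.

y/L₀ = 1 − e^(−k_d t) = 0.65 ⇒ e^(−k_d t) = 0.350
t = −ln(0.350) / 0.0897 = 1.050 / 0.0897 = 11.70 d.

t ≈ 11.7 d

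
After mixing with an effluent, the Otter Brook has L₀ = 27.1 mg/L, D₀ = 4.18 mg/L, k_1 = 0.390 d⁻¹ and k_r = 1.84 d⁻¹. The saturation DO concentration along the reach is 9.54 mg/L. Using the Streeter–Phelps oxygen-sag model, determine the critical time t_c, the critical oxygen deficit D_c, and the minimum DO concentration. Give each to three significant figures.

t_c = [1/(k_r−k_1)] ln[(k_r/k_1)(1 − D₀(k_r−k_1)/(k_1 L₀))]
= [1/(1.84−0.390)] ln[(1.84/0.390)(1 − 4.18×1.450/(0.390×27.1))]
= (1/1.450) ln[4.718 × 0.4265] = 0.6897 × ln(2.012) = 0.6897 × 0.6993 = 0.4823 d.
L(t_c) = L₀ e^(−k_1 t_c) = 27.1 × 0.8285 = 22.45 mg/L, and at the critical point k_r D_c = k_1 L, so D_c = (0.390/1.84) × 22.45 = 4.759 mg/L.
Minimum DO = C_s − D_c = 9.54 − 4.759 = 4.781 mg/L.

t_c ≈ 0.482 d; D_c ≈ 4.76 mg/L; min DO ≈ 4.78 mg/L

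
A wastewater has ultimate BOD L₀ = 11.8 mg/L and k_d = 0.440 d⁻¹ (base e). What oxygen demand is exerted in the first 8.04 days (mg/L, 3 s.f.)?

y_t = L₀(1 − e^(−k_d t)) = 11.8 × (1 − e^(−0.440×8.04))
= 11.8 × (1 − 0.02908) = 11.8 × 0.9709 = 11.46 mg/L.

y ≈ 11.5 mg/L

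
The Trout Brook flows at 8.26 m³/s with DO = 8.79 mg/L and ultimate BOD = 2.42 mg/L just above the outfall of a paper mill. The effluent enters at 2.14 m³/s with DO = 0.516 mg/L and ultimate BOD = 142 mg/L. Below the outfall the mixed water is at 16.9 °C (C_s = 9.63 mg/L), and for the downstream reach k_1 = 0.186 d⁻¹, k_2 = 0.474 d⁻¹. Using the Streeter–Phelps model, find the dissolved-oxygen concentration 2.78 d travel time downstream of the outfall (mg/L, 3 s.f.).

Mixed DO = (8.26×8.79 + 2.14×0.516)/(8.26+2.14) = 73.71/10.40 = 7.087 mg/L.
Mixed L₀ = (8.26×2.42 + 2.14×142)/(10.40) = 323.9/10.40 = 31.14 mg/L.
Initial deficit D₀ = C_s − DO₀ = 9.63 − 7.087 = 2.543 mg/L.
D(2.78) = [0.186×31.14/(0.474−0.186)](e^(−0.186×2.78) − e^(−0.474×2.78)) + 2.543 e^(−0.474×2.78)
= 20.11 × (0.5963 − 0.2677) + 2.543 × 0.2677 = 7.288 mg/L.
DO = 9.63 − 7.288 = 2.342 mg/L.

DO ≈ 2.34 mg/L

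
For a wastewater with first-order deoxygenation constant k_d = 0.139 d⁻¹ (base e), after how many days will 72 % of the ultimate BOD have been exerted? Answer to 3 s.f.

y/L₀ = 1 − e^(−k_d t) = 0.72 ⇒ e^(−k_d t) = 0.280
t = −ln(0.280) / 0.139 = 1.273 / 0.139 = 9.158 d.

t ≈ 9.16 d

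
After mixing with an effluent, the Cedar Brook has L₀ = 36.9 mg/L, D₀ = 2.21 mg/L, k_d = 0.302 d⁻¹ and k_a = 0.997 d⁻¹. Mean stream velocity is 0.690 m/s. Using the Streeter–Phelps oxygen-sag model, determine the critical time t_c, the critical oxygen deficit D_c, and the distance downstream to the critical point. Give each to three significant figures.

t_c ≈ 1.51 d; D_c ≈ 7.09 mg/L; x_c ≈ 89.7 km

At the critical point dD/dt = 0, so k_d L₀ e^(−k_d t) = k_a D. Substituting D(t) from the Streeter–Phelps equation and solving for t gives
t_c = ln[(k_a/k_d)(1 − D₀(k_a−k_d)/(k_d L₀))] / (k_a−k_d).
Here k_a−k_d = 0.6950 d⁻¹ and 1 − D₀(k_a−k_d)/(k_d L₀) = 1 − 2.21×0.6950/(0.302×36.9) = 0.8622, so
t_c = ln(3.301 × 0.8622) / 0.6950 = 1.046 / 0.6950 = 1.505 d.
L(t_c) = L₀ e^(−k_d t_c) = 36.9 × 0.6347 = 23.42 mg/L, and at the critical point k_a D_c = k_d L, so D_c = (0.302/0.997) × 23.42 = 7.095 mg/L.
x_c = v t_c = 0.690 m/s × 1.505 d × 86400 s/d = 89730 m ≈ 89.7 km.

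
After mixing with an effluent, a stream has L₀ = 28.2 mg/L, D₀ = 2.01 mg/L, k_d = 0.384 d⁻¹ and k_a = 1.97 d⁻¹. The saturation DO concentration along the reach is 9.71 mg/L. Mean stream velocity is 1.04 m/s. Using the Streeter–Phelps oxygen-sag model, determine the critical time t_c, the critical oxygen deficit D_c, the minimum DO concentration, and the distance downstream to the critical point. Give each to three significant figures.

t_c ≈ 0.811 d; D_c ≈ 4.03 mg/L; min DO ≈ 5.68 mg/L; x_c ≈ 72.9 km

t_c = [1/(k_a−k_d)] ln[(k_a/k_d)(1 − D₀(k_a−k_d)/(k_d L₀))]
= [1/(1.97−0.384)] ln[(1.97/0.384)(1 − 2.01×1.586/(0.384×28.2))]
= (1/1.586) ln[5.130 × 0.7056] = 0.6305 × ln(3.620) = 0.6305 × 1.286 = 0.8111 d.
L(t_c) = L₀ e^(−k_d t_c) = 28.2 × 0.7324 = 20.65 mg/L, and at the critical point k_a D_c = k_d L, so D_c = (0.384/1.97) × 20.65 = 4.026 mg/L.
Minimum DO = C_s − D_c = 9.71 − 4.026 = 5.684 mg/L.
x_c = v t_c = 1.04 m/s × 0.8111 d × 86400 s/d = 72890 m ≈ 72.9 km.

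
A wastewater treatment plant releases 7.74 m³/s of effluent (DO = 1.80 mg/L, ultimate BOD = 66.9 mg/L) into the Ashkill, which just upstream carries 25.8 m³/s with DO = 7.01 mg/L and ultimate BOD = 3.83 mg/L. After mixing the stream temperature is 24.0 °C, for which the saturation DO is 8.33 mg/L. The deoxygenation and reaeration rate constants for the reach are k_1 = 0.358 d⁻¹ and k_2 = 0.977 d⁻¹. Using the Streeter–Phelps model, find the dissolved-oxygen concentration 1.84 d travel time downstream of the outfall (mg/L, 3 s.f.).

Mixed DO = (25.8×7.01 + 7.74×1.80)/(25.8+7.74) = 194.8/33.54 = 5.808 mg/L.
Mixed L₀ = (25.8×3.83 + 7.74×66.9)/(33.54) = 616.6/33.54 = 18.38 mg/L.
Initial deficit D₀ = C_s − DO₀ = 8.33 − 5.808 = 2.522 mg/L.
D(1.84) = [0.358×18.38/(0.977−0.358)](e^(−0.358×1.84) − e^(−0.977×1.84)) + 2.522 e^(−0.977×1.84)
= 10.63 × (0.5175 − 0.1657) + 2.522 × 0.1657 = 4.159 mg/L.
DO = 8.33 − 4.159 = 4.171 mg/L.

DO ≈ 4.17 mg/L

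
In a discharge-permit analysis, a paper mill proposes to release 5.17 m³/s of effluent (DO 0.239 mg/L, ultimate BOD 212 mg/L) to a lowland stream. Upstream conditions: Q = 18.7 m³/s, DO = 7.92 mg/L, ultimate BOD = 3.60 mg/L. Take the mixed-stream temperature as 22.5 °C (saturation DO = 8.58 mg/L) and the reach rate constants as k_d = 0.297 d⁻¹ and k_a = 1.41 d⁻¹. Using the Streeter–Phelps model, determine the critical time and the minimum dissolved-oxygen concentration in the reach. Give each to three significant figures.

Mixed DO = (18.7×7.92 + 5.17×0.239)/(18.7+5.17) = 149.3/23.87 = 6.256 mg/L.
Mixed L₀ = (18.7×3.60 + 5.17×212)/(23.87) = 1163/23.87 = 48.74 mg/L.
Initial deficit D₀ = C_s − DO₀ = 8.58 − 6.256 = 2.324 mg/L.
t_c = (1/1.113) ln[(1.41/0.297)(1 − 2.324×1.113/(0.297×48.74))] = 0.8985 × ln(3.899) = 1.223 d.
D_c = (0.297/1.41) × 48.74 × e^(−0.297×1.223) = 0.2106 × 48.74 × 0.6955 = 7.140 mg/L.
Minimum DO = 8.58 − 7.140 = 1.440 mg/L.

t_c ≈ 1.22 d; minimum DO ≈ 1.44 mg/L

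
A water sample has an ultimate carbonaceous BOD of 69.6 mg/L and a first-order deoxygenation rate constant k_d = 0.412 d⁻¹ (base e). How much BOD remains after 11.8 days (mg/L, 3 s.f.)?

L_t = L₀ e^(−k_d t) = 69.6 × e^(−0.412×11.8) = 69.6 × 0.007738 = 0.5386 mg/L.

L ≈ 0.539 mg/L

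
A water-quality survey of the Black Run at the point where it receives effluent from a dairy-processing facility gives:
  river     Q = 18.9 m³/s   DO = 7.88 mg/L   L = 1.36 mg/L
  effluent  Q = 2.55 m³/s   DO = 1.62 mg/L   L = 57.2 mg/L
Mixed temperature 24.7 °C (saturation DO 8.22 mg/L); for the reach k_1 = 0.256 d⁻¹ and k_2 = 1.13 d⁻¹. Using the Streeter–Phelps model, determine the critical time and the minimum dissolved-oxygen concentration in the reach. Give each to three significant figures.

Mixed DO = (18.9×7.88 + 2.55×1.62)/(18.9+2.55) = 153.1/21.45 = 7.136 mg/L.
Mixed L₀ = (18.9×1.36 + 2.55×57.2)/(21.45) = 171.6/21.45 = 7.998 mg/L.
Initial deficit D₀ = C_s − DO₀ = 8.22 − 7.136 = 1.084 mg/L.
t_c = (1/0.8740) ln[(1.13/0.256)(1 − 1.084×0.8740/(0.256×7.998))] = 1.144 × ln(2.371) = 0.9879 d.
D_c = (0.256/1.13) × 7.998 × e^(−0.256×0.9879) = 0.2265 × 7.998 × 0.7765 = 1.407 mg/L.
Minimum DO = 8.22 − 1.407 = 6.813 mg/L.

t_c ≈ 0.988 d; minimum DO ≈ 6.81 mg/L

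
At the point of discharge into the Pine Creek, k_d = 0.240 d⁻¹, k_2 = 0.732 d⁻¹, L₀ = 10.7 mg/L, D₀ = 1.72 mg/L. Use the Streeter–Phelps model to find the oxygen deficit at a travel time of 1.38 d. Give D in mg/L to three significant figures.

k_d L₀/(k_2−k_d) = 0.240×10.7/(0.732−0.240) = 2.568/0.4920 = 5.220 mg/L.
e^(−k_d t) = e^(−0.240×1.380) = 0.7181; e^(−k_2 t) = e^(−0.732×1.380) = 0.3642.
D = 5.220 × (0.7181 − 0.3642) + 1.72 × 0.3642 = 1.847 + 0.6264 = 2.474 mg/L.

D ≈ 2.47 mg/L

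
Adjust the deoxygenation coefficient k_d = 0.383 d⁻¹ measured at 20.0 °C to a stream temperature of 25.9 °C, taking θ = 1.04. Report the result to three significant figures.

k_d(T₂) = k_d(T₁) · θ^(T₂−T₁) = 0.383 × 1.04^(25.9−20.0)
= 0.383 × 1.04^5.90 = 0.383 × 1.260 = 0.4827 d⁻¹.

k_d ≈ 0.483 d⁻¹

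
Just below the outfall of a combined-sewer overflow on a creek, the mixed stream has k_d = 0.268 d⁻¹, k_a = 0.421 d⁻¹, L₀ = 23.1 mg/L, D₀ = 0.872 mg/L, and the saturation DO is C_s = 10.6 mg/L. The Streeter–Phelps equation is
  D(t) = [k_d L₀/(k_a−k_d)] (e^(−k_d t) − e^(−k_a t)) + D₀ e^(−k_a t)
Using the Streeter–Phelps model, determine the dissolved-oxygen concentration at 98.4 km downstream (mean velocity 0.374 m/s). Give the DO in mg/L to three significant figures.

DO ≈ 3.69 mg/L

Travel time t = x/v = 98.4 km / (0.374 m/s) = 98400 m / 0.374 m/s = 263100 s = 3.045 d.
k_d L₀/(k_a−k_d) = 0.268×23.1/(0.421−0.268) = 6.191/0.1530 = 40.46 mg/L.
e^(−k_d t) = e^(−0.268×3.045) = 0.4422; e^(−k_a t) = e^(−0.421×3.045) = 0.2775.
D = 40.46 × (0.4422 − 0.2775) + 0.872 × 0.2775 = 6.663 + 0.2420 = 6.905 mg/L.
DO = C_s − D = 10.6 − 6.905 = 3.695 mg/L.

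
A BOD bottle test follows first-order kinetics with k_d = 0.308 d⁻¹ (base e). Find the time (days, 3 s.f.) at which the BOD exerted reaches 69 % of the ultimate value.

y/L₀ = 1 − e^(−k_d t) = 0.69 ⇒ e^(−k_d t) = 0.310
t = −ln(0.310) / 0.308 = 1.171 / 0.308 = 3.803 d.

t ≈ 3.80 d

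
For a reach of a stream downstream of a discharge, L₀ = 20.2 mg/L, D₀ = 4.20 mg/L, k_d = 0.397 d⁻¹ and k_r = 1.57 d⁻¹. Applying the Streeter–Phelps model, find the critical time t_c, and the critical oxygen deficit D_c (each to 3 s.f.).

t_c ≈ 0.360 d; D_c ≈ 4.43 mg/L

t_c = [1/(k_r−k_d)] ln[(k_r/k_d)(1 − D₀(k_r−k_d)/(k_d L₀))]
= [1/(1.57−0.397)] ln[(1.57/0.397)(1 − 4.20×1.173/(0.397×20.2))]
= (1/1.173) ln[3.955 × 0.3857] = 0.8525 × ln(1.525) = 0.8525 × 0.4221 = 0.3599 d.
D_c = (k_d/k_r) L₀ e^(−k_d t_c) = (0.397/1.57) × 20.2 × e^(−0.397×0.3599) = 0.2529 × 20.2 × 0.8669 = 4.428 mg/L.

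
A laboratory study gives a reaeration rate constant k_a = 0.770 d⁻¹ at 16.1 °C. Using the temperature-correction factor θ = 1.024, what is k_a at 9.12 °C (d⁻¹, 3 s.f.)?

k_a ≈ 0.653 d⁻¹

k_a(T₂) = k_a(T₁) · θ^(T₂−T₁) = 0.770 × 1.024^(9.12−16.1)
= 0.770 × 1.024^-6.98 = 0.770 × 0.8474 = 0.6525 d⁻¹.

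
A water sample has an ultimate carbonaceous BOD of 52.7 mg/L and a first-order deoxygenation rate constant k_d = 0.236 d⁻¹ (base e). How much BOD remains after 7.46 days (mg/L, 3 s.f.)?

L ≈ 9.06 mg/L

L_t = L₀ e^(−k_d t) = 52.7 × e^(−0.236×7.46) = 52.7 × 0.1719 = 9.062 mg/L.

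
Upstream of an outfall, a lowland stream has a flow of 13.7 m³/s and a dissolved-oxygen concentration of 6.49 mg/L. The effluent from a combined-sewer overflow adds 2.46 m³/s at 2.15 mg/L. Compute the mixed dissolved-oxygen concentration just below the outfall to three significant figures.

Flow-weighted mixing: C = (Q_r C_r + Q_w C_w)/(Q_r + Q_w)
= (13.7×6.49 + 2.46×2.15)/(13.7 + 2.46) = 94.20/16.16 = 5.829 mg/L.

5.83 mg/L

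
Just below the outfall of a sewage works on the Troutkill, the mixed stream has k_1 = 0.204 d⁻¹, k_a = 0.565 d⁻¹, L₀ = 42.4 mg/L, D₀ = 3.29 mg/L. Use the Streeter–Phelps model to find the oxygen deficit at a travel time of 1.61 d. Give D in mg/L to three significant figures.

D ≈ 8.93 mg/L

k_1 L₀/(k_a−k_1) = 0.204×42.4/(0.565−0.204) = 8.650/0.3610 = 23.96 mg/L.
e^(−k_1 t) = e^(−0.204×1.610) = 0.7200; e^(−k_a t) = e^(−0.565×1.610) = 0.4027.
D = 23.96 × (0.7200 − 0.4027) + 3.29 × 0.4027 = 7.604 + 1.325 = 8.929 mg/L.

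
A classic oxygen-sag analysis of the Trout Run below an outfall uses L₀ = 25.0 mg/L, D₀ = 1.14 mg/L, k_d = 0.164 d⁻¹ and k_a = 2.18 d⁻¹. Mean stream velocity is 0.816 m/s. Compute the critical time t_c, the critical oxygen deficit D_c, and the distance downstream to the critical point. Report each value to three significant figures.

t_c ≈ 0.875 d; D_c ≈ 1.63 mg/L; x_c ≈ 61.7 km

At the critical point dD/dt = 0, so k_d L₀ e^(−k_d t) = k_a D. Substituting D(t) from the Streeter–Phelps equation and solving for t gives
t_c = ln[(k_a/k_d)(1 − D₀(k_a−k_d)/(k_d L₀))] / (k_a−k_d).
Here k_a−k_d = 2.016 d⁻¹ and 1 − D₀(k_a−k_d)/(k_d L₀) = 1 − 1.14×2.016/(0.164×25.0) = 0.4395, so
t_c = ln(13.29 × 0.4395) / 2.016 = 1.765 / 2.016 = 0.8755 d.
D_c = (k_d/k_a) L₀ e^(−k_d t_c) = (0.164/2.18) × 25.0 × e^(−0.164×0.8755) = 0.07523 × 25.0 × 0.8663 = 1.629 mg/L.
x_c = v t_c = 0.816 m/s × 0.8755 d × 86400 s/d = 61720 m ≈ 61.7 km.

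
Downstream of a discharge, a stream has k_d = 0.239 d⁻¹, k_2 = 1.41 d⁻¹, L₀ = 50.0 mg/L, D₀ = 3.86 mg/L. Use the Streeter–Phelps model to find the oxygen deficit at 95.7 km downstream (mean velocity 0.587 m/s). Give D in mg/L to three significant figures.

D ≈ 6.06 mg/L

Travel time t = x/v = 95.7 km / (0.587 m/s) = 95700 m / 0.587 m/s = 163000 s = 1.887 d.
k_d L₀/(k_2−k_d) = 0.239×50.0/(1.41−0.239) = 11.95/1.171 = 10.20 mg/L.
e^(−k_d t) = e^(−0.239×1.887) = 0.6370; e^(−k_2 t) = e^(−1.41×1.887) = 0.06991.
D = 10.20 × (0.6370 − 0.06991) + 3.86 × 0.06991 = 5.787 + 0.2698 = 6.057 mg/L.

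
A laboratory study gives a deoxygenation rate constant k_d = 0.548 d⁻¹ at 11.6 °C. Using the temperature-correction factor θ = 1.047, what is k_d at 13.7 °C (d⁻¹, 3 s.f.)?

k_d(T₂) = k_d(T₁) · θ^(T₂−T₁) = 0.548 × 1.047^(13.7−11.6)
= 0.548 × 1.047^2.10 = 0.548 × 1.101 = 0.6035 d⁻¹.

k_d ≈ 0.603 d⁻¹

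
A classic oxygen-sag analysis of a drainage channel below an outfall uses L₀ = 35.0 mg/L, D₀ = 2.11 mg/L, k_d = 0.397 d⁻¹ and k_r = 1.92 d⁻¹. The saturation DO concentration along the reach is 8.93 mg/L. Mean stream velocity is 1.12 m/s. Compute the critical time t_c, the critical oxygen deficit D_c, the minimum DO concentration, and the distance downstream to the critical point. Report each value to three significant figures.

t_c = [1/(k_r−k_d)] ln[(k_r/k_d)(1 − D₀(k_r−k_d)/(k_d L₀))]
= [1/(1.92−0.397)] ln[(1.92/0.397)(1 − 2.11×1.523/(0.397×35.0))]
= (1/1.523) ln[4.836 × 0.7687] = 0.6566 × ln(3.718) = 0.6566 × 1.313 = 0.8622 d.
D_c = (k_d/k_r) L₀ e^(−k_d t_c) = (0.397/1.92) × 35.0 × e^(−0.397×0.8622) = 0.2068 × 35.0 × 0.7101 = 5.139 mg/L.
Minimum DO = C_s − D_c = 8.93 − 5.139 = 3.791 mg/L.
x_c = v t_c = 1.12 m/s × 0.8622 d × 86400 s/d = 83430 m ≈ 83.4 km.

t_c ≈ 0.862 d; D_c ≈ 5.14 mg/L; min DO ≈ 3.79 mg/L; x_c ≈ 83.4 km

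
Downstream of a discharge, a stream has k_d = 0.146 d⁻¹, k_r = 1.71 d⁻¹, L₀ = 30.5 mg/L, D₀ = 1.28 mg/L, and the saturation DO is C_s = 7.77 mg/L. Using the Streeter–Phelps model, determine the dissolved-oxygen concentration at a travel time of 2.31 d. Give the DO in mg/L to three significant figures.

DO ≈ 5.77 mg/L

k_d L₀/(k_r−k_d) = 0.146×30.5/(1.71−0.146) = 4.453/1.564 = 2.847 mg/L.
e^(−k_d t) = e^(−0.146×2.310) = 0.7137; e^(−k_r t) = e^(−1.71×2.310) = 0.01925.
D = 2.847 × (0.7137 − 0.01925) + 1.28 × 0.01925 = 1.977 + 0.02464 = 2.002 mg/L.
DO = C_s − D = 7.77 − 2.002 = 5.768 mg/L.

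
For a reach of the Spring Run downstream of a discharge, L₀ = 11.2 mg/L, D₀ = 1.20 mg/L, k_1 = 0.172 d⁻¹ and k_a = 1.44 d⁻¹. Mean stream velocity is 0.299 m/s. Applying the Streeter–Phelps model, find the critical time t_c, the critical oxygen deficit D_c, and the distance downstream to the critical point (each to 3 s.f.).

With k_a/k_1 = 8.372 and 1 − D₀(k_a−k_1)/(k_1 L₀) = 0.2101,
t_c = ln(8.372 × 0.2101) / (1.44 − 0.172) = ln(1.759) / 1.268 = 0.5649/1.268 = 0.4455 d.
D_c = (k_1/k_a) L₀ e^(−k_1 t_c) = (0.172/1.44) × 11.2 × e^(−0.172×0.4455) = 0.1194 × 11.2 × 0.9262 = 1.239 mg/L.
x_c = v t_c = 0.299 m/s × 0.4455 d × 86400 s/d = 11510 m ≈ 11.5 km.

t_c ≈ 0.445 d; D_c ≈ 1.24 mg/L; x_c ≈ 11.5 km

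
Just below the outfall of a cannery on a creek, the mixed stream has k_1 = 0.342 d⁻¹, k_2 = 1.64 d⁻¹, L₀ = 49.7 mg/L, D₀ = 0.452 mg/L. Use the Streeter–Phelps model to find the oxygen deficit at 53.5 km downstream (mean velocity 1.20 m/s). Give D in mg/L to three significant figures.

D ≈ 5.55 mg/L

Travel time t = x/v = 53.5 km / (1.20 m/s) = 53500 m / 1.20 m/s = 44580 s = 0.5160 d.
k_1 L₀/(k_2−k_1) = 0.342×49.7/(1.64−0.342) = 17.00/1.298 = 13.10 mg/L.
e^(−k_1 t) = e^(−0.342×0.5160) = 0.8382; e^(−k_2 t) = e^(−1.64×0.5160) = 0.4290.
D = 13.10 × (0.8382 − 0.4290) + 0.452 × 0.4290 = 5.359 + 0.1939 = 5.552 mg/L.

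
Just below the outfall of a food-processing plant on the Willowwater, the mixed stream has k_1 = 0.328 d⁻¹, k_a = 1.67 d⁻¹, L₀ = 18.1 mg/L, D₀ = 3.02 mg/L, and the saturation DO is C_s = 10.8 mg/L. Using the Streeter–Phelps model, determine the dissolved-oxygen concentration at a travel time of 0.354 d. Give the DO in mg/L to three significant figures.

DO ≈ 7.64 mg/L

k_1 L₀/(k_a−k_1) = 0.328×18.1/(1.67−0.328) = 5.937/1.342 = 4.424 mg/L.
e^(−k_1 t) = e^(−0.328×0.3540) = 0.8904; e^(−k_a t) = e^(−1.67×0.3540) = 0.5537.
D = 4.424 × (0.8904 − 0.5537) + 3.02 × 0.5537 = 1.490 + 1.672 = 3.162 mg/L.
DO = C_s − D = 10.8 − 3.162 = 7.638 mg/L.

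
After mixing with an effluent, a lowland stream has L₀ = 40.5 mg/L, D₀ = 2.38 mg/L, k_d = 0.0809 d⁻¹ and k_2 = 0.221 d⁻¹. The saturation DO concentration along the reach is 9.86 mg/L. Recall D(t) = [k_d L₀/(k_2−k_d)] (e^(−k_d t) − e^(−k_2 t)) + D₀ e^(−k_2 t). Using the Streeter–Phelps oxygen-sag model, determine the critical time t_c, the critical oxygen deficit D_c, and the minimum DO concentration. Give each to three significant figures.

t_c = [1/(k_2−k_d)] ln[(k_2/k_d)(1 − D₀(k_2−k_d)/(k_d L₀))]
= [1/(0.221−0.0809)] ln[(0.221/0.0809)(1 − 2.38×0.1401/(0.0809×40.5))]
= (1/0.1401) ln[2.732 × 0.8982] = 7.138 × ln(2.454) = 7.138 × 0.8976 = 6.407 d.
D_c = (k_d/k_2) L₀ e^(−k_d t_c) = (0.0809/0.221) × 40.5 × e^(−0.0809×6.407) = 0.3661 × 40.5 × 0.5955 = 8.829 mg/L.
Minimum DO = C_s − D_c = 9.86 − 8.829 = 1.031 mg/L.

t_c ≈ 6.41 d; D_c ≈ 8.83 mg/L; min DO ≈ 1.03 mg/L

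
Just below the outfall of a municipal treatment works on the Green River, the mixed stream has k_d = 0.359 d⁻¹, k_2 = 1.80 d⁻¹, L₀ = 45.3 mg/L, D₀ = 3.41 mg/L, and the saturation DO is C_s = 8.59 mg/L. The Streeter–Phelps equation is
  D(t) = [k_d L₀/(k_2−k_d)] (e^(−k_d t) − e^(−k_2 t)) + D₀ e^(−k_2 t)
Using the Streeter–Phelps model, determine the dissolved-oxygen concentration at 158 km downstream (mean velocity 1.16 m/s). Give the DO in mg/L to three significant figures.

Travel time t = x/v = 158 km / (1.16 m/s) = 158000 m / 1.16 m/s = 136200 s = 1.576 d.
k_d L₀/(k_2−k_d) = 0.359×45.3/(1.80−0.359) = 16.26/1.441 = 11.29 mg/L.
e^(−k_d t) = e^(−0.359×1.576) = 0.5678; e^(−k_2 t) = e^(−1.80×1.576) = 0.05856.
D = 11.29 × (0.5678 − 0.05856) + 3.41 × 0.05856 = 5.747 + 0.1997 = 5.947 mg/L.
DO = C_s − D = 8.59 − 5.947 = 2.643 mg/L.

DO ≈ 2.64 mg/L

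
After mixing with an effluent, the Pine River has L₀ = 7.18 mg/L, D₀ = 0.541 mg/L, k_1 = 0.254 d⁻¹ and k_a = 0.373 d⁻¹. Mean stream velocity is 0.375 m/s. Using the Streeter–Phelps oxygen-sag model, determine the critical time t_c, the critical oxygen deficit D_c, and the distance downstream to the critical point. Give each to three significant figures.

t_c ≈ 2.93 d; D_c ≈ 2.32 mg/L; x_c ≈ 94.8 km

With k_a/k_1 = 1.469 and 1 − D₀(k_a−k_1)/(k_1 L₀) = 0.9647,
t_c = ln(1.469 × 0.9647) / (0.373 − 0.254) = ln(1.417) / 0.1190 = 0.3483/0.1190 = 2.927 d.
L(t_c) = L₀ e^(−k_1 t_c) = 7.18 × 0.4755 = 3.414 mg/L, and at the critical point k_a D_c = k_1 L, so D_c = (0.254/0.373) × 3.414 = 2.325 mg/L.
x_c = v t_c = 0.375 m/s × 2.927 d × 86400 s/d = 94830 m ≈ 94.8 km.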